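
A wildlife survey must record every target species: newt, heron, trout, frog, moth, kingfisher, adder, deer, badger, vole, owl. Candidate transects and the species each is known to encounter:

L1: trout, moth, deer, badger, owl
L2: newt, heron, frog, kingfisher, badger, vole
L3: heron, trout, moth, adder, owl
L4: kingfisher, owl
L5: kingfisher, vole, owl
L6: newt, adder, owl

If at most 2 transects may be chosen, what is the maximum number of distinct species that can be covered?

10

Choosing L1, L2 covers {newt, heron, trout, frog, moth, kingfisher, deer, badger, vole, owl} — 10 species.
No choice of 2 transects does better; here adder is left uncovered.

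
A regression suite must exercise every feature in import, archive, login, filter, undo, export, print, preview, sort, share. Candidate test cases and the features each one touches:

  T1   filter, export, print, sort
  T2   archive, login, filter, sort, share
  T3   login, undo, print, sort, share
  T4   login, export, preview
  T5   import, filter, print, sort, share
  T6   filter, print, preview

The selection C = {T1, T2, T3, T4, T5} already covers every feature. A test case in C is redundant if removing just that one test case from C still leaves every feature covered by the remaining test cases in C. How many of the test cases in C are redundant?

1

Drop T1: the rest still cover every feature — redundant.
Drop T2: archive uncovered — not redundant.
Drop T3: undo uncovered — not redundant.
Drop T4: preview uncovered — not redundant.
Drop T5: import uncovered — not redundant.
1 redundant: T1.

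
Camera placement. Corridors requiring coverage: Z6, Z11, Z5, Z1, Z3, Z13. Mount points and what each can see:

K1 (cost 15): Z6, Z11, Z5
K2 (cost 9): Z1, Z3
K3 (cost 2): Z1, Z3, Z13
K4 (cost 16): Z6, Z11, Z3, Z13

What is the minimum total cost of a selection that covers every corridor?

K1, K3 cover every corridor at cost 15 + 2 = 17.
Any cover uses at least 2 camera mounts; among all covering selections none totals below 17.

17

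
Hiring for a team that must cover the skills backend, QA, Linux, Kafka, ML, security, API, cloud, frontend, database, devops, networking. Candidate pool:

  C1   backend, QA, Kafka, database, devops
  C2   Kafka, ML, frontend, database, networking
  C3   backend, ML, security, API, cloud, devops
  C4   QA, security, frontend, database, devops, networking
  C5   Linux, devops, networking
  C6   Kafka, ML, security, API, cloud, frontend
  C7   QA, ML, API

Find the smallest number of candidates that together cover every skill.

C1, C5, C6 together cover {backend, QA, Linux, Kafka, ML, security, API, cloud, frontend, database, devops, networking} — every skill.
No 2 of the 7 candidates cover everything (all 21 pairs fall short), so 3 is minimum.
Greedy (largest uncovered first) would take C3, C2, C1, C5 — 4 candidates — but 3 suffice.

3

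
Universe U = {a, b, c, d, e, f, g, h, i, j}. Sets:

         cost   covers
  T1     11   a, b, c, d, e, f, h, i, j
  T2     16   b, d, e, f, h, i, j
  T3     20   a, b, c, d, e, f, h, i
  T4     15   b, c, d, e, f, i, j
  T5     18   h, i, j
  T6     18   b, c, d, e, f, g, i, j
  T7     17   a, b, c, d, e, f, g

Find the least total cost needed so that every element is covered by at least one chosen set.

T1, T7 cover every element at cost 11 + 17 = 28.
Any cover uses at least 2 sets; among all covering selections none totals below 28.

28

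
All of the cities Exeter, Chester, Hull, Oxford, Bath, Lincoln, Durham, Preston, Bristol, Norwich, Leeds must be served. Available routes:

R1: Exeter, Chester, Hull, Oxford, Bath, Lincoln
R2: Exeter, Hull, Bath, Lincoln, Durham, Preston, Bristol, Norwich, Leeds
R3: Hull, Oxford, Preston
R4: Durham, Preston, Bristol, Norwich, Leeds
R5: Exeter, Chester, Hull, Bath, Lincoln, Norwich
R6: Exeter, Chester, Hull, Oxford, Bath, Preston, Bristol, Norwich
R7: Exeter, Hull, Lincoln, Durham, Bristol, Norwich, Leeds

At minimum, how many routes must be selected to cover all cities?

R1, R2 together cover {Exeter, Chester, Hull, Oxford, Bath, Lincoln, Durham, Preston, Bristol, Norwich, Leeds} — every city.
No single route contains all 11 cities, so 2 is optimal.

2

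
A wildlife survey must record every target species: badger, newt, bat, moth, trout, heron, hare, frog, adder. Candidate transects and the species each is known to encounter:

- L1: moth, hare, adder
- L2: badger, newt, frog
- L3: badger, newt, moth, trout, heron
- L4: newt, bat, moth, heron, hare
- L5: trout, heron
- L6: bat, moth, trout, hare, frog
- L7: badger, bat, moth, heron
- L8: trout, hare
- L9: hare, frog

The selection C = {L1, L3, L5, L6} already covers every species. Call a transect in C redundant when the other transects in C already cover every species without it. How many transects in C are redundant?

1

Drop L1: adder uncovered — not redundant.
Drop L3: badger, newt uncovered — not redundant.
Drop L5: the rest still cover every species — redundant.
Drop L6: bat, frog uncovered — not redundant.
1 redundant: L5.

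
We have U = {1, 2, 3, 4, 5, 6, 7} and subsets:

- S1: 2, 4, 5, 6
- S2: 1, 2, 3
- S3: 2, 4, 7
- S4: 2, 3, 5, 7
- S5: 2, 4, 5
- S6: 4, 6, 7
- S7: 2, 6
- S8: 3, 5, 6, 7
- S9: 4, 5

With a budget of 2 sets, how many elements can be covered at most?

6

Choosing S1, S2 covers {1, 2, 3, 4, 5, 6} — 6 elements.
No choice of 2 sets does better; here 7 is left uncovered.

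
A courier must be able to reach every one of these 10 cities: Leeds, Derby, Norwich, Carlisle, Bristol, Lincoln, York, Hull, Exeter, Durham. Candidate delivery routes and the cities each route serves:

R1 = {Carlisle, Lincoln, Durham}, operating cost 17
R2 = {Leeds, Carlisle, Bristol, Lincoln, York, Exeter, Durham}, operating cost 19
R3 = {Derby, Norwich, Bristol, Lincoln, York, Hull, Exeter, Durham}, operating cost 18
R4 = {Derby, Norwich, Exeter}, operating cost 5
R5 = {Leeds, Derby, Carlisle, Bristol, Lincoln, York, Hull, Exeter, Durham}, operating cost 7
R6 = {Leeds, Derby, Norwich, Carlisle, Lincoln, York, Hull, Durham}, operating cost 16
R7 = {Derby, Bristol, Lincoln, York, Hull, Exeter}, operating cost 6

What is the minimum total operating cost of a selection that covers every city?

12

R4, R5 cover every city at operating cost 5 + 7 = 12.
Any cover uses at least 2 routes; among all covering selections none totals below 12.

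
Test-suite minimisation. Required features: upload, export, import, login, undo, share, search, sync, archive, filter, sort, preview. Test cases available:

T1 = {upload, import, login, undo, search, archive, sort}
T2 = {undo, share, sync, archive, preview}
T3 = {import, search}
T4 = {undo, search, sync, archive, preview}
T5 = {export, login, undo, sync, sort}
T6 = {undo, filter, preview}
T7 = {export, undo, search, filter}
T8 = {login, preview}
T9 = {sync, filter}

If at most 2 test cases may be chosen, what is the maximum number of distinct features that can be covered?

10

Choosing T1, T2 covers {upload, import, login, undo, share, search, sync, archive, sort, preview} — 10 features.
No choice of 2 test cases does better; here export, filter are left uncovered.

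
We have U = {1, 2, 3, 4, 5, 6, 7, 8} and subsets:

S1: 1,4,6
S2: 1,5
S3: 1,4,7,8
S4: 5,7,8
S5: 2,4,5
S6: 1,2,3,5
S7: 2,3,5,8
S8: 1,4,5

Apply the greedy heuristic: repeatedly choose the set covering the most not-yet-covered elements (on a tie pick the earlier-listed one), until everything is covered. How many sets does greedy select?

Pick 1: S3 covers 4 new elements (1, 4, 7, 8).
Pick 2: S6 covers 3 new elements (2, 3, 5).
Pick 3: S1 covers 1 new elements (6).
Greedy uses 3 sets.

3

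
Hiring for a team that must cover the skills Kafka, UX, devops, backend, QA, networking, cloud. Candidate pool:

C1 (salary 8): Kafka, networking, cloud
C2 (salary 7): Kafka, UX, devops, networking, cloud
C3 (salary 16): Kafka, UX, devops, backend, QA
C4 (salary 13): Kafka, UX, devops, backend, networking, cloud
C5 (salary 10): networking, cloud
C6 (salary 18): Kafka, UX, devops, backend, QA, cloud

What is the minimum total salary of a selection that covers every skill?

23

C2, C3 cover every skill at salary 7 + 16 = 23.
Any cover uses at least 2 candidates; among all covering selections none totals below 23.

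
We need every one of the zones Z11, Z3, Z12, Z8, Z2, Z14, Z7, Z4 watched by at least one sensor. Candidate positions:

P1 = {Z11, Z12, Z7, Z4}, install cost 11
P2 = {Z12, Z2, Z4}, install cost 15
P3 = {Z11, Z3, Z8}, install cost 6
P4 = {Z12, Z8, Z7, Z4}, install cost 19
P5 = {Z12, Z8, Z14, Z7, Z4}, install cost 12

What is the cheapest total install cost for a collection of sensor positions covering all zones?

P2, P3, P5 cover every zone at install cost 15 + 6 + 12 = 33.
Any cover uses at least 3 sensor positions; among all covering selections none totals below 33.

33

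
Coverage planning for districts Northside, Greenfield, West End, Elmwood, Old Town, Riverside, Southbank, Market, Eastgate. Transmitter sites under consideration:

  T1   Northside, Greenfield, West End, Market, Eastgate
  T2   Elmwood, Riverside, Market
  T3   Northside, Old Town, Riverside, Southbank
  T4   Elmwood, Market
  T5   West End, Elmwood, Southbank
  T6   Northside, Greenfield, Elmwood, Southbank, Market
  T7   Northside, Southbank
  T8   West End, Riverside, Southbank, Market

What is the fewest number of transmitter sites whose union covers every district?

3

T1, T2, T3 together cover {Northside, Greenfield, West End, Elmwood, Old Town, Riverside, Southbank, Market, Eastgate} — every district.
No 2 of the 8 transmitter sites cover everything (all 28 pairs fall short), so 3 is minimum.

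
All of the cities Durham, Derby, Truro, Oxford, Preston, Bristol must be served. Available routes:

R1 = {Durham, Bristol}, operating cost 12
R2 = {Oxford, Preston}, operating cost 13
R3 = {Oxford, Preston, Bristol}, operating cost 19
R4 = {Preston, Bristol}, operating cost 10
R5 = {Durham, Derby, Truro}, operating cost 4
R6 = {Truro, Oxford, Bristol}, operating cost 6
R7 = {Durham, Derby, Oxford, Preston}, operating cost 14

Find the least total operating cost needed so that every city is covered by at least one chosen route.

R6, R7 cover every city at operating cost 6 + 14 = 20.
Any cover uses at least 2 routes; among all covering selections none totals below 20.

20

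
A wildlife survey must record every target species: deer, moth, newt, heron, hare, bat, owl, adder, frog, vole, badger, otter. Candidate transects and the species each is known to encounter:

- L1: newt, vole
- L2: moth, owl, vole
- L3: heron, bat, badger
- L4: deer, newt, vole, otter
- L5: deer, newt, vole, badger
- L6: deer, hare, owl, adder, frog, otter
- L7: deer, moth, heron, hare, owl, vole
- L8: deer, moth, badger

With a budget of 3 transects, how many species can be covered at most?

11

Choosing L1, L3, L6 covers {deer, newt, heron, hare, bat, owl, adder, frog, vole, badger, otter} — 11 species.
No choice of 3 transects does better; here moth is left uncovered.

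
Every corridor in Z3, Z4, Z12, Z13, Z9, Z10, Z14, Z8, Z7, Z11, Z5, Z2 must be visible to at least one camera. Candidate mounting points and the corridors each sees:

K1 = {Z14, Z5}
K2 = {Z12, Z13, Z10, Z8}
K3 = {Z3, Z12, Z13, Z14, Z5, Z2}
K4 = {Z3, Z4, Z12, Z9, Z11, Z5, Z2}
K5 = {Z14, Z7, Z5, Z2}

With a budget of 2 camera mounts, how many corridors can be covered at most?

10

Choosing K2, K4 covers {Z3, Z4, Z12, Z13, Z9, Z10, Z8, Z11, Z5, Z2} — 10 corridors.
No choice of 2 camera mounts does better; here Z14, Z7 are left uncovered.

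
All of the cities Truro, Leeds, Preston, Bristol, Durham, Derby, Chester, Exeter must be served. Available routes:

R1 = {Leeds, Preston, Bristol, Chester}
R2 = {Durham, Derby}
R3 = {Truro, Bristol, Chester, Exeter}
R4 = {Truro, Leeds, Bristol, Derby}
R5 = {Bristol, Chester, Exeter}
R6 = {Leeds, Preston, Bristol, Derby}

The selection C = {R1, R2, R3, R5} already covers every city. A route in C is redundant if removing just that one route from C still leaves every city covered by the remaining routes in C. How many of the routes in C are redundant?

Drop R1: Leeds, Preston uncovered — not redundant.
Drop R2: Durham, Derby uncovered — not redundant.
Drop R3: Truro uncovered — not redundant.
Drop R5: the rest still cover every city — redundant.
1 redundant: R5.

1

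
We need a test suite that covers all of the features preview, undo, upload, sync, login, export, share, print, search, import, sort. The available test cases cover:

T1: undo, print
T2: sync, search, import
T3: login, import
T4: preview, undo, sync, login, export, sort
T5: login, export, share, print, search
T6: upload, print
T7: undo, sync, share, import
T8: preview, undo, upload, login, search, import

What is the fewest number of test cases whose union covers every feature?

T4, T5, T8 together cover {preview, undo, upload, sync, login, export, share, print, search, import, sort} — every feature.
No 2 of the 8 test cases cover everything (all 28 pairs fall short), so 3 is minimum.

3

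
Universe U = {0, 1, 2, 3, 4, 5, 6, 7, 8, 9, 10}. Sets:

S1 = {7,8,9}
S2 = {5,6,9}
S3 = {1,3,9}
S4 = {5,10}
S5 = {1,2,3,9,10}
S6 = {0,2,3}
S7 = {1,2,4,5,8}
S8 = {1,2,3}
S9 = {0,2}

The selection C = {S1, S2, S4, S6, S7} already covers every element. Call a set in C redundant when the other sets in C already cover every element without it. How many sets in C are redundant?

0

Drop S1: 7 uncovered — not redundant.
Drop S2: 6 uncovered — not redundant.
Drop S4: 10 uncovered — not redundant.
Drop S6: 0, 3 uncovered — not redundant.
Drop S7: 1, 4 uncovered — not redundant.
None of the sets in C is redundant.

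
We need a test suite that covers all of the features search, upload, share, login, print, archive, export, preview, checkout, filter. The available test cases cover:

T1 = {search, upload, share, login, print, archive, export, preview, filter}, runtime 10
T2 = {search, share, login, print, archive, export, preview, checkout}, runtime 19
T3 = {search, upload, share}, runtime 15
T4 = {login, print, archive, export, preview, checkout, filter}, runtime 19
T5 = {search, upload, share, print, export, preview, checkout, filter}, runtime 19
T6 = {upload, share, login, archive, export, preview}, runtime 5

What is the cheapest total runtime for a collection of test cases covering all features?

24

T5, T6 cover every feature at runtime 19 + 5 = 24.
Any cover uses at least 2 test cases; among all covering selections none totals below 24.
Greedy by coverage-per-runtime would pick T6, T1, T2 for 34 — worse than the optimum 24.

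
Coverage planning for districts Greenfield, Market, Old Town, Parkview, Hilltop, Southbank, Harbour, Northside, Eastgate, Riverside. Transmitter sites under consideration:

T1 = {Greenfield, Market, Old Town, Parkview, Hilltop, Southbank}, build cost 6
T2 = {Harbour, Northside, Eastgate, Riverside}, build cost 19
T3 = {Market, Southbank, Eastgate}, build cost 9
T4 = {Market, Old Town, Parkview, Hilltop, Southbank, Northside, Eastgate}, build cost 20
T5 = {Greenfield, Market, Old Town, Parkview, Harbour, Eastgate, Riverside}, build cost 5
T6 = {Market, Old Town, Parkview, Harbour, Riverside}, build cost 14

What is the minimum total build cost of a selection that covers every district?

T1, T2 cover every district at build cost 6 + 19 = 25.
Any cover uses at least 2 transmitter sites; among all covering selections none totals below 25.

25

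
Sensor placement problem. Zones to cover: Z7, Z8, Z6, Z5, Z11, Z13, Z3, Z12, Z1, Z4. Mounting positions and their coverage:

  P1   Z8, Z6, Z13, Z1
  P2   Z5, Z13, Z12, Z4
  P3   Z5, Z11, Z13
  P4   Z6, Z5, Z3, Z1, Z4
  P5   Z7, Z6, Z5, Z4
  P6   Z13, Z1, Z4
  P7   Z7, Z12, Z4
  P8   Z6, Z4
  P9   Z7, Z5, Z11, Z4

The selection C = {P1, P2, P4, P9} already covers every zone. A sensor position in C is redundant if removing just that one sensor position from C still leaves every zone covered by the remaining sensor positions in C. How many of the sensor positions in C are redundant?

0

Drop P1: Z8 uncovered — not redundant.
Drop P2: Z12 uncovered — not redundant.
Drop P4: Z3 uncovered — not redundant.
Drop P9: Z7, Z11 uncovered — not redundant.
None of the sensor positions in C is redundant.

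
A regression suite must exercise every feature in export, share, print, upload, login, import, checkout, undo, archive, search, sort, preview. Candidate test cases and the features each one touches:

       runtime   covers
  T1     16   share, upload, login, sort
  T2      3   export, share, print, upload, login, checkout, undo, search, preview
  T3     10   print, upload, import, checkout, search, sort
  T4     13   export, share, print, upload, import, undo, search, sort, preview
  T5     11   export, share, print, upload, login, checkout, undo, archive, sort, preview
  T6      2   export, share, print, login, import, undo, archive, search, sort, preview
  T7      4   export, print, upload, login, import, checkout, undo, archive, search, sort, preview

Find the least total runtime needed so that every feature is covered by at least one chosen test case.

5

T2, T6 cover every feature at runtime 3 + 2 = 5.
Any cover uses at least 2 test cases; among all covering selections none totals below 5.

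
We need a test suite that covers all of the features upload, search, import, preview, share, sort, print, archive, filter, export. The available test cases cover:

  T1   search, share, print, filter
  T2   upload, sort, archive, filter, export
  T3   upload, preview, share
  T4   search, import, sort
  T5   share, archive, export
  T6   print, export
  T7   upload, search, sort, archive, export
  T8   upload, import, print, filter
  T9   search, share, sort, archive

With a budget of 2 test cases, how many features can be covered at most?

8

Choosing T1, T2 covers {upload, search, share, sort, print, archive, filter, export} — 8 features.
No choice of 2 test cases does better; here import, preview are left uncovered.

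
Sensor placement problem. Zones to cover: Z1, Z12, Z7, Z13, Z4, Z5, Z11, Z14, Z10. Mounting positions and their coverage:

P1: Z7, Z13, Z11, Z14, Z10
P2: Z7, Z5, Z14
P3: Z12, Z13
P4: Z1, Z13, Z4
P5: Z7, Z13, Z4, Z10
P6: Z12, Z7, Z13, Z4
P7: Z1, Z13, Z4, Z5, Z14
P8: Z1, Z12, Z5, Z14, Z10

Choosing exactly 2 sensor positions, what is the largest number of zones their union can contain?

8

Choosing P1, P7 covers {Z1, Z7, Z13, Z4, Z5, Z11, Z14, Z10} — 8 zones.
No choice of 2 sensor positions does better; here Z12 is left uncovered.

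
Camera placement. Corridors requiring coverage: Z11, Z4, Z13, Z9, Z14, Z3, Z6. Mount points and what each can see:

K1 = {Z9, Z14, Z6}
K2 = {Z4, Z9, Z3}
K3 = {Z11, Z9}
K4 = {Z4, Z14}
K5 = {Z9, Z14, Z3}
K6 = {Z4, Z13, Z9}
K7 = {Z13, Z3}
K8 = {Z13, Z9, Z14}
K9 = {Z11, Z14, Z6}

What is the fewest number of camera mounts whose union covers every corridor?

K2, K6, K9 together cover {Z11, Z4, Z13, Z9, Z14, Z3, Z6} — every corridor.
No 2 of the 9 camera mounts cover everything (all 36 pairs fall short), so 3 is minimum.
Greedy (largest uncovered first) would take K1, K2, K3, K6 — 4 camera mounts — but 3 suffice.

3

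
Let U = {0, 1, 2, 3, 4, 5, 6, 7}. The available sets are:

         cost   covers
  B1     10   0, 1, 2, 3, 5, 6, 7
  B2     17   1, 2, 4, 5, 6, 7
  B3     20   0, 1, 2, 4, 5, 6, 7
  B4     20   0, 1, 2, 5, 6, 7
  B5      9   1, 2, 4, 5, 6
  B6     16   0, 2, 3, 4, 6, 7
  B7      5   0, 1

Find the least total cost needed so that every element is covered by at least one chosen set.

19

B1, B5 cover every element at cost 10 + 9 = 19.
Any cover uses at least 2 sets; among all covering selections none totals below 19.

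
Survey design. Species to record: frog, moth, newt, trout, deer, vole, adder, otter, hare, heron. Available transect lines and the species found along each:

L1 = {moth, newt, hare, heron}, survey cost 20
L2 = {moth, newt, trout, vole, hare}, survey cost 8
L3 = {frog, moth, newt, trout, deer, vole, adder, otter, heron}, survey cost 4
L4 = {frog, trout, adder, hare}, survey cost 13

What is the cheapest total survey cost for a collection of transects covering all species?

L2, L3 cover every species at survey cost 8 + 4 = 12.
Any cover uses at least 2 transects; among all covering selections none totals below 12.

12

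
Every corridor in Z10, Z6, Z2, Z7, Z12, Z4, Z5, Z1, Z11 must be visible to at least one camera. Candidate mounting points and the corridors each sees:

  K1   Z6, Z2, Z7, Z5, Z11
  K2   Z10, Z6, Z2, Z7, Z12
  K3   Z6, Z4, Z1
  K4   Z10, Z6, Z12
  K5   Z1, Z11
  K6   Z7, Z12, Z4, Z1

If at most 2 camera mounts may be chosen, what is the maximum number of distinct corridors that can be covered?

Choosing K1, K6 covers {Z6, Z2, Z7, Z12, Z4, Z5, Z1, Z11} — 8 corridors.
No choice of 2 camera mounts does better; here Z10 is left uncovered.

8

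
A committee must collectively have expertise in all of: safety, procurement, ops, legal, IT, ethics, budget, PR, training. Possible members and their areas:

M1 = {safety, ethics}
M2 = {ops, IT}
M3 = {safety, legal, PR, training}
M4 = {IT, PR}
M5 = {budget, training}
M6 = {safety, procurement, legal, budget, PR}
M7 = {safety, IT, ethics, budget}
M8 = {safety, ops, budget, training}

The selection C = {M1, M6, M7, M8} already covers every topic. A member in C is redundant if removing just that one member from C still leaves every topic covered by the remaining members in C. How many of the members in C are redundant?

Drop M1: the rest still cover every topic — redundant.
Drop M6: procurement, legal, PR uncovered — not redundant.
Drop M7: IT uncovered — not redundant.
Drop M8: ops, training uncovered — not redundant.
1 redundant: M1.

1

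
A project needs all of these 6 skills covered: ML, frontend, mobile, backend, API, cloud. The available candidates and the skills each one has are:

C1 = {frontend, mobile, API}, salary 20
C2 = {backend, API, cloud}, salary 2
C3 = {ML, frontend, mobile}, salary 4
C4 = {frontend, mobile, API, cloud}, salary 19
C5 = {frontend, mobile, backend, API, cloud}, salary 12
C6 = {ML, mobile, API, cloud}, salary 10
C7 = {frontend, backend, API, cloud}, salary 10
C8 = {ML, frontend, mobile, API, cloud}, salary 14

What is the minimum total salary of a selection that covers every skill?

C2, C3 cover every skill at salary 2 + 4 = 6.
Any cover uses at least 2 candidates; among all covering selections none totals below 6.

6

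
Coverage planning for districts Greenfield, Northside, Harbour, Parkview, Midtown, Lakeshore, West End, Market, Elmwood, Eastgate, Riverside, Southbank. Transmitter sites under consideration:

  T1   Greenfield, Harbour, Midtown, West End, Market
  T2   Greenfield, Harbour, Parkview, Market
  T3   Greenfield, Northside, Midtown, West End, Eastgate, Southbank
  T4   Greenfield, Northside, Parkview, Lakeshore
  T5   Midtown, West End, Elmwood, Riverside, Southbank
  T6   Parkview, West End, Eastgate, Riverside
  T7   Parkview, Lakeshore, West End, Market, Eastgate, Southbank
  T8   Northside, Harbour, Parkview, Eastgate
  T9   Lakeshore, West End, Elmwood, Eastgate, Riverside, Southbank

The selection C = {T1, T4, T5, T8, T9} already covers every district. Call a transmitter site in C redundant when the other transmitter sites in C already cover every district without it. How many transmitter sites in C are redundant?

Drop T1: Market uncovered — not redundant.
Drop T4: the rest still cover every district — redundant.
Drop T5: the rest still cover every district — redundant.
Drop T8: the rest still cover every district — redundant.
Drop T9: the rest still cover every district — redundant.
4 redundant: T4, T5, T8, T9.

4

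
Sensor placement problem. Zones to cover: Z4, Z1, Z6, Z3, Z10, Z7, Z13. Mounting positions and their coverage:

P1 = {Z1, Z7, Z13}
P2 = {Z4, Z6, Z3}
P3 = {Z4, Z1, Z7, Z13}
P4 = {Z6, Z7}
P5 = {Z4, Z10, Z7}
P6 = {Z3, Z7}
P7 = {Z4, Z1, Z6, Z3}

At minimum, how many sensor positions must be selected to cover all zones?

P1, P2, P5 together cover {Z4, Z1, Z6, Z3, Z10, Z7, Z13} — every zone.
No 2 of the 7 sensor positions cover everything (all 21 pairs fall short), so 3 is minimum.

3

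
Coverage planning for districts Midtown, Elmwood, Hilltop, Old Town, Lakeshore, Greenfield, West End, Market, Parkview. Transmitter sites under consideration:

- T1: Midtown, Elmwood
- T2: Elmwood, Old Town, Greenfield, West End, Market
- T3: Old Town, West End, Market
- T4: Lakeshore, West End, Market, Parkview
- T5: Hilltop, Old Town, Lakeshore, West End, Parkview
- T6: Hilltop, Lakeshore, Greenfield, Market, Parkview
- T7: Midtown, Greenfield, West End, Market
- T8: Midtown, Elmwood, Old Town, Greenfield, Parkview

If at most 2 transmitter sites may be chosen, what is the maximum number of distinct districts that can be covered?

8

Choosing T2, T5 covers {Elmwood, Hilltop, Old Town, Lakeshore, Greenfield, West End, Market, Parkview} — 8 districts.
No choice of 2 transmitter sites does better; here Midtown is left uncovered.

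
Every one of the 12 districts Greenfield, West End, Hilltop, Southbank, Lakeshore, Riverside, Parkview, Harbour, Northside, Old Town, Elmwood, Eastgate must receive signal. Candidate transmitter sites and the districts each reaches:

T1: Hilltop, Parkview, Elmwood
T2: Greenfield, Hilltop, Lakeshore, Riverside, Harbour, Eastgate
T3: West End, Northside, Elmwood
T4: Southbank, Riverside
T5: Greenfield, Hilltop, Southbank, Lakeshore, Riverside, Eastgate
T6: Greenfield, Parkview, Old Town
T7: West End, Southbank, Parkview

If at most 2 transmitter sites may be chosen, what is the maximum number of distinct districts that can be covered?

9

Choosing T2, T3 covers {Greenfield, West End, Hilltop, Lakeshore, Riverside, Harbour, Northside, Elmwood, Eastgate} — 9 districts.
No choice of 2 transmitter sites does better; here Southbank, Parkview, Old Town are left uncovered.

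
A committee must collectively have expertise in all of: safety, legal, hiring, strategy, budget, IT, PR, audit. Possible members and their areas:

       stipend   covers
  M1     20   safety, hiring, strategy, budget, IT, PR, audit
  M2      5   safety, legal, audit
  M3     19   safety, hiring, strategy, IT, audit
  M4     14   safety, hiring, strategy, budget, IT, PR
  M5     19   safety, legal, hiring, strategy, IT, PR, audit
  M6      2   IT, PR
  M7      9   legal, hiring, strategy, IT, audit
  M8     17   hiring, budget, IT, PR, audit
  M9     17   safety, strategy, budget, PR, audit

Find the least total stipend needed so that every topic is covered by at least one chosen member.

19

M2, M4 cover every topic at stipend 5 + 14 = 19.
Any cover uses at least 2 members; among all covering selections none totals below 19.
Greedy by coverage-per-stipend would pick M6, M2, M7, M4 for 30 — worse than the optimum 19.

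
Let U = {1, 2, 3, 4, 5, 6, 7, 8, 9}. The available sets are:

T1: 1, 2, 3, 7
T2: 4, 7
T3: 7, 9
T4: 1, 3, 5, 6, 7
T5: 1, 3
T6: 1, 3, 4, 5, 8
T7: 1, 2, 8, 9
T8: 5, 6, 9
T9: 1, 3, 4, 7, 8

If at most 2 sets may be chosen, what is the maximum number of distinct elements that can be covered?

Choosing T4, T7 covers {1, 2, 3, 5, 6, 7, 8, 9} — 8 elements.
No choice of 2 sets does better; here 4 is left uncovered.

8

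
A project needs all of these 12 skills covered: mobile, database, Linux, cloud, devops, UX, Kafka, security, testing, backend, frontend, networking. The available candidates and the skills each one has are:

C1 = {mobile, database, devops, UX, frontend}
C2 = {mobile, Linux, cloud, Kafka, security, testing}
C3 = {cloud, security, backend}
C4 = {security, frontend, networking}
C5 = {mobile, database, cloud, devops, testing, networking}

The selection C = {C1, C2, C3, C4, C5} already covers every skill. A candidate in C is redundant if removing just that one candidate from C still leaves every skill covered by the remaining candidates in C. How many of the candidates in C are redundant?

2

Drop C1: UX uncovered — not redundant.
Drop C2: Linux, Kafka uncovered — not redundant.
Drop C3: backend uncovered — not redundant.
Drop C4: the rest still cover every skill — redundant.
Drop C5: the rest still cover every skill — redundant.
2 redundant: C4, C5.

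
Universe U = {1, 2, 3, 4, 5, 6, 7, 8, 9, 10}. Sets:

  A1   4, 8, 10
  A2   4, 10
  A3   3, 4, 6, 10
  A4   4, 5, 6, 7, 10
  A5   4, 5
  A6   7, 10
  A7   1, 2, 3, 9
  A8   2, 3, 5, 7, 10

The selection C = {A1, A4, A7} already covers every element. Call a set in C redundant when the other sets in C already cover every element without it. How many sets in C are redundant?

0

Drop A1: 8 uncovered — not redundant.
Drop A4: 5, 6, 7 uncovered — not redundant.
Drop A7: 1, 2, 3, 9 uncovered — not redundant.
None of the sets in C is redundant.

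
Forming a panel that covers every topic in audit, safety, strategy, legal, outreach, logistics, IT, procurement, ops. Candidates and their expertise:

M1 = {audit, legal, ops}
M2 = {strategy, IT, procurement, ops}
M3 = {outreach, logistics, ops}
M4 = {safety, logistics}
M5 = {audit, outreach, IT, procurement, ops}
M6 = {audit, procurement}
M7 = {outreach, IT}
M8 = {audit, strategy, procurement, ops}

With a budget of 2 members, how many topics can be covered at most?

7

Choosing M4, M5 covers {audit, safety, outreach, logistics, IT, procurement, ops} — 7 topics.
No choice of 2 members does better; here strategy, legal are left uncovered.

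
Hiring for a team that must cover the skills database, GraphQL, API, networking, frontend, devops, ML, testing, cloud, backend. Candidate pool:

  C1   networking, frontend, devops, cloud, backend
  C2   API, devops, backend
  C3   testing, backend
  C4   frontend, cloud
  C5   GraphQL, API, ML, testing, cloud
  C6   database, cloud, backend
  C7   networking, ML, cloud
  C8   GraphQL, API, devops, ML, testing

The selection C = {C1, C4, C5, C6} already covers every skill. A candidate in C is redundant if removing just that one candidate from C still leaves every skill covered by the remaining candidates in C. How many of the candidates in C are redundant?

Drop C1: networking, devops uncovered — not redundant.
Drop C4: the rest still cover every skill — redundant.
Drop C5: GraphQL, API, ML, testing uncovered — not redundant.
Drop C6: database uncovered — not redundant.
1 redundant: C4.

1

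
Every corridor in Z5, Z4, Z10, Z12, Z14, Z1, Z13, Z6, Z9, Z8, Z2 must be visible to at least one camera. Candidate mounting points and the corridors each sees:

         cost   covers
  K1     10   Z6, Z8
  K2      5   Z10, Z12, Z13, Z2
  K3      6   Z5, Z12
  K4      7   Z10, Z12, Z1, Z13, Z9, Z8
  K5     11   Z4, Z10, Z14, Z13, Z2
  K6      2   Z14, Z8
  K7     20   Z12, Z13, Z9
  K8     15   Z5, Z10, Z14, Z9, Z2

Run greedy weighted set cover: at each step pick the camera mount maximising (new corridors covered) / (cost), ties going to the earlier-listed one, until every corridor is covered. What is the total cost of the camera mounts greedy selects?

Pick 1: K6 adds 2 new (Z14, Z8) at cost 2 (ratio 2/2).
Pick 2: K2 adds 4 new (Z10, Z12, Z13, Z2) at cost 5 (ratio 4/5).
Pick 3: K4 adds 2 new (Z1, Z9) at cost 7 (ratio 2/7).
Pick 4: K3 adds 1 new (Z5) at cost 6 (ratio 1/6).
Pick 5: K1 adds 1 new (Z6) at cost 10 (ratio 1/10).
Pick 6: K5 adds 1 new (Z4) at cost 11 (ratio 1/11).
Greedy total cost: 2 + 5 + 7 + 6 + 10 + 11 = 41. (The true optimum is 34, so greedy overshoots here.)

41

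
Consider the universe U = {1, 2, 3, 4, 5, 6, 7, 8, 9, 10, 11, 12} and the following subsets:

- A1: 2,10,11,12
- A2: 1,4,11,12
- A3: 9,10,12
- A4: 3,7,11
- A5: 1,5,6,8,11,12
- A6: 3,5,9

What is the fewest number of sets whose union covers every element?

A1, A2, A3, A4, A5 together cover {1, 2, 3, 4, 5, 6, 7, 8, 9, 10, 11, 12} — every element.
No 4 of the 6 sets cover everything (all 15 size-4 selections fall short), so 5 is minimum.

5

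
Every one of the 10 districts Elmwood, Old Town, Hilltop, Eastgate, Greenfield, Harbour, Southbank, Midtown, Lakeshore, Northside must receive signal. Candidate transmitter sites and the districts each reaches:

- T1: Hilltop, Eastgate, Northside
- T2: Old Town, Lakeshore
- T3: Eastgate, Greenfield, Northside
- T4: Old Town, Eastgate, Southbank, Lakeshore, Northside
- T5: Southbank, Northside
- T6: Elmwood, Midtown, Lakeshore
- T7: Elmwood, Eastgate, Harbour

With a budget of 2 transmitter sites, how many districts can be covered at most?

7

Choosing T4, T6 covers {Elmwood, Old Town, Eastgate, Southbank, Midtown, Lakeshore, Northside} — 7 districts.
No choice of 2 transmitter sites does better; here Hilltop, Greenfield, Harbour are left uncovered.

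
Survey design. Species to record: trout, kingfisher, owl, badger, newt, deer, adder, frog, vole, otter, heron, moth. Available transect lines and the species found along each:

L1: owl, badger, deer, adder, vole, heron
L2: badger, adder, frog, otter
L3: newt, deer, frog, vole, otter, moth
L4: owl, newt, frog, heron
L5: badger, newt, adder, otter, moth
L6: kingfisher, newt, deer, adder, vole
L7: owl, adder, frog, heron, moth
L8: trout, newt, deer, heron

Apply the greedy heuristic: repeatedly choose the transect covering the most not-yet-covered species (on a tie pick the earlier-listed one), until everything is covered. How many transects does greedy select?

4

Pick 1: L1 covers 6 new species (owl, badger, deer, adder, vole, heron).
Pick 2: L3 covers 4 new species (newt, frog, otter, moth).
Pick 3: L6 covers 1 new species (kingfisher).
Pick 4: L8 covers 1 new species (trout).
Greedy uses 4 transects.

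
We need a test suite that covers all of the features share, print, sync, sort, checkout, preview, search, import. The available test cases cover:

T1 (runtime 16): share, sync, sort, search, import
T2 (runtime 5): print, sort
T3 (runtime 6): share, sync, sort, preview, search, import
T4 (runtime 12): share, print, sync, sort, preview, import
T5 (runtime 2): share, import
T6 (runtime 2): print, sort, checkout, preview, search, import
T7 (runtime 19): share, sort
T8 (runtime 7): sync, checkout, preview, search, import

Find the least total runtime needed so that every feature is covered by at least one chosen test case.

8

T3, T6 cover every feature at runtime 6 + 2 = 8.
Any cover uses at least 2 test cases; among all covering selections none totals below 8.
Greedy by coverage-per-runtime would pick T6, T5, T3 for 10 — worse than the optimum 8.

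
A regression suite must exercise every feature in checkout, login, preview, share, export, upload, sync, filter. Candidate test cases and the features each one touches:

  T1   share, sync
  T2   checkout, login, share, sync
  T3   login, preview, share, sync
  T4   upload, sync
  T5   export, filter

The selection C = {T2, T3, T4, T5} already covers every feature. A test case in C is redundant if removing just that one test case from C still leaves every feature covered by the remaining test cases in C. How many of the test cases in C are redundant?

0

Drop T2: checkout uncovered — not redundant.
Drop T3: preview uncovered — not redundant.
Drop T4: upload uncovered — not redundant.
Drop T5: export, filter uncovered — not redundant.
None of the test cases in C is redundant.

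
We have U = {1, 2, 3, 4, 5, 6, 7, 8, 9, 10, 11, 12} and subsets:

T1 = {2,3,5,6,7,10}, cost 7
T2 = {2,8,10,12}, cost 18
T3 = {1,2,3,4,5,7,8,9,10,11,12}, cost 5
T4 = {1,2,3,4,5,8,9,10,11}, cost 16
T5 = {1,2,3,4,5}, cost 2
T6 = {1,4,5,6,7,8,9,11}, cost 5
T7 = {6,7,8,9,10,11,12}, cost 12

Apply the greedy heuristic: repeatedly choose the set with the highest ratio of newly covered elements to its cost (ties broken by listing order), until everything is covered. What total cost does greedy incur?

Pick 1: T5 adds 5 new (1, 2, 3, 4, 5) at cost 2 (ratio 5/2).
Pick 2: T3 adds 6 new (7, 8, 9, 10, 11, 12) at cost 5 (ratio 6/5).
Pick 3: T6 adds 1 new (6) at cost 5 (ratio 1/5).
Greedy total cost: 2 + 5 + 5 = 12. (The true optimum is 10, so greedy overshoots here.)

12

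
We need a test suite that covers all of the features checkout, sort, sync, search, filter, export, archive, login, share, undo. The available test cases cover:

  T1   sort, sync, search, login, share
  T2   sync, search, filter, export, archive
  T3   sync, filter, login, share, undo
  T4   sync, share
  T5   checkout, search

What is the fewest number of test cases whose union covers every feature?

4

T1, T2, T3, T5 together cover {checkout, sort, sync, search, filter, export, archive, login, share, undo} — every feature.
No 3 of the 5 test cases cover everything (all 10 triples fall short), so 4 is minimum.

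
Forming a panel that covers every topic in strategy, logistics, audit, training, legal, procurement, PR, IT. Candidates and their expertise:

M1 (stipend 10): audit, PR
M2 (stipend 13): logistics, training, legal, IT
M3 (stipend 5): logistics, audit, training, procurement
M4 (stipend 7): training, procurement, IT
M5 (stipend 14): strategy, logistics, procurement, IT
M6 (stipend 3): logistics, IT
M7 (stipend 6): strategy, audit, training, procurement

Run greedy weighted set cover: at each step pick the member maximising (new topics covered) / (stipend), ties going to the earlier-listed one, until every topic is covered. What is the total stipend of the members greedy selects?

37

Pick 1: M3 adds 4 new (logistics, audit, training, procurement) at stipend 5 (ratio 4/5).
Pick 2: M6 adds 1 new (IT) at stipend 3 (ratio 1/3).
Pick 3: M7 adds 1 new (strategy) at stipend 6 (ratio 1/6).
Pick 4: M1 adds 1 new (PR) at stipend 10 (ratio 1/10).
Pick 5: M2 adds 1 new (legal) at stipend 13 (ratio 1/13).
Greedy total stipend: 5 + 3 + 6 + 10 + 13 = 37. (The true optimum is 29, so greedy overshoots here.)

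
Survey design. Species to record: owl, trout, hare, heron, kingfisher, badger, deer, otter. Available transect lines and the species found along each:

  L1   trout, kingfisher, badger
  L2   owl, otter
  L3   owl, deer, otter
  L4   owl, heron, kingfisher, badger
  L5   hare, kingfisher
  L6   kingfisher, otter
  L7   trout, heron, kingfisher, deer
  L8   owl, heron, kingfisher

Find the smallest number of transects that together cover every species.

4

L1, L2, L5, L7 together cover {owl, trout, hare, heron, kingfisher, badger, deer, otter} — every species.
No 3 of the 8 transects cover everything (all 56 triples fall short), so 4 is minimum.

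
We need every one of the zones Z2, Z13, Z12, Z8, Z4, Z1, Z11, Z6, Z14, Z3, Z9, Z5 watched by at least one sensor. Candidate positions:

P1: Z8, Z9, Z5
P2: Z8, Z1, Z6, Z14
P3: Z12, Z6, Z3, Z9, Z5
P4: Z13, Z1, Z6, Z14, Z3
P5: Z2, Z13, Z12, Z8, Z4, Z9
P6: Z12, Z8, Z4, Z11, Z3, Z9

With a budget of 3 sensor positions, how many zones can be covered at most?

Choosing P1, P4, P5 covers {Z2, Z13, Z12, Z8, Z4, Z1, Z6, Z14, Z3, Z9, Z5} — 11 zones.
No choice of 3 sensor positions does better; here Z11 is left uncovered.

11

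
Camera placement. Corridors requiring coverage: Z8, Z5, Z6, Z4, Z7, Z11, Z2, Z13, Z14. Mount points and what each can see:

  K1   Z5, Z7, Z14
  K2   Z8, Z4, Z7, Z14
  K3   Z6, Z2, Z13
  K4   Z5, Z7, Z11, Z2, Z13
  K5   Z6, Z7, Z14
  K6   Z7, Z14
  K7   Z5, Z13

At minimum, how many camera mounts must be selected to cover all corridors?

K2, K3, K4 together cover {Z8, Z5, Z6, Z4, Z7, Z11, Z2, Z13, Z14} — every corridor.
No 2 of the 7 camera mounts cover everything (all 21 pairs fall short), so 3 is minimum.

3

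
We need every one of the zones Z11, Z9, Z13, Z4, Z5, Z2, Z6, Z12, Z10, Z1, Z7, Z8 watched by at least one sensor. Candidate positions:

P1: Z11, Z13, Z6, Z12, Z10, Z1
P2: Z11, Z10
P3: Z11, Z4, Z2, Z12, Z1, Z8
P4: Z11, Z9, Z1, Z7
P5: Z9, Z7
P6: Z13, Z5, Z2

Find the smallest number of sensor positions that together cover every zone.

P1, P3, P4, P6 together cover {Z11, Z9, Z13, Z4, Z5, Z2, Z6, Z12, Z10, Z1, Z7, Z8} — every zone.
No 3 of the 6 sensor positions cover everything (all 20 triples fall short), so 4 is minimum.

4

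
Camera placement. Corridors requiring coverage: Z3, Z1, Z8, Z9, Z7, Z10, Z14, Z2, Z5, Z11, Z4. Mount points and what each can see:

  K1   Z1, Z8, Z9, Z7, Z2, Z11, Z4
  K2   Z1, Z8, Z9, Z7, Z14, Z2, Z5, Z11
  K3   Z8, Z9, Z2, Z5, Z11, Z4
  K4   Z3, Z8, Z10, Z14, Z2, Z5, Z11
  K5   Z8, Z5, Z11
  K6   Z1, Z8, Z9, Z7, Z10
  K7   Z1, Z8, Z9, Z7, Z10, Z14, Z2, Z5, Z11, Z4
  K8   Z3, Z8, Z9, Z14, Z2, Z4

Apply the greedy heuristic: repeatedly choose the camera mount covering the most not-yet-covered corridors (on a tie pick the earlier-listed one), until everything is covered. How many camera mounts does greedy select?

2

Pick 1: K7 covers 10 new corridors (Z1, Z8, Z9, Z7, Z10, Z14, Z2, Z5, Z11, Z4).
Pick 2: K4 covers 1 new corridors (Z3).
Greedy uses 2 camera mounts.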